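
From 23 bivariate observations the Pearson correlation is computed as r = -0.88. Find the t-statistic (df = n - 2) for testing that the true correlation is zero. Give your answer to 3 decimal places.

-8.490

1 − r² = 1 − 0.7744 = 0.2256;  √(1−r²) = 0.474974
√(n−2) = √21 = 4.582576
t = r·√(n−2)/√(1−r²) = -0.88 · 4.582576 / 0.474974 = -8.490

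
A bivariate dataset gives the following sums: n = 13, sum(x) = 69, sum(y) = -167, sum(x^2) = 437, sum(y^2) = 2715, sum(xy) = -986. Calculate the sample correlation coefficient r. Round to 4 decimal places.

-0.4961

Numerator: nΣxy − (Σx)(Σy) = 13·(-986) − (69)(-167) = -1295
Denominator: √[(nΣx²−(Σx)²)(nΣy²−(Σy)²)]
  nΣx²−(Σx)² = 13·437 − 4761 = 920;  nΣy²−(Σy)² = 13·2715 − 27889 = 7406
  √(920·7406) = √6813520 = 2610.2720
r = -1295 / 2610.2720 = -0.4961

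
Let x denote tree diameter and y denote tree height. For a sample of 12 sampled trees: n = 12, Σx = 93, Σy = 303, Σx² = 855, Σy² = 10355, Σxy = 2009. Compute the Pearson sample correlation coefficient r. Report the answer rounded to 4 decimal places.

-0.5630

Numerator: nΣxy − (Σx)(Σy) = 12·2009 − (93)(303) = -4071
Denominator: √[(nΣx²−(Σx)²)(nΣy²−(Σy)²)]
  nΣx²−(Σx)² = 12·855 − 8649 = 1611;  nΣy²−(Σy)² = 12·10355 − 91809 = 32451
  √(1611·32451) = √52278561 = 7230.3915
r = -4071 / 7230.3915 = -0.5630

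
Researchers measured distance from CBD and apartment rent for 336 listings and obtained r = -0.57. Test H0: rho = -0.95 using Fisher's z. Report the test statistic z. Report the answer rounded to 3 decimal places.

z_r = atanh(-0.57) = -0.647523,  z_0 = atanh(-0.95) = -1.831781
SE = 1/√(n−3) = 1/√333 = 0.054800
z = (z_r − z_0)/SE = (-0.647523 − (-1.831781)) / 0.054800 = 1.184258 / 0.054800 = 21.611

21.611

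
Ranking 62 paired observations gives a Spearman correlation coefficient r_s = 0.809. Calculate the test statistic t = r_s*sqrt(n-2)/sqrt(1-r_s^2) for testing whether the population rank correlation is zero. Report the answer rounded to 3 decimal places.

t = r_s·√(n−2) / √(1−r_s²) with r_s = 0.809, n = 62
  = 0.809·√60 / √(1 − 0.654481)
  = 0.809·7.745967 / 0.587809
  = 6.266487 / 0.587809 = 10.661

10.661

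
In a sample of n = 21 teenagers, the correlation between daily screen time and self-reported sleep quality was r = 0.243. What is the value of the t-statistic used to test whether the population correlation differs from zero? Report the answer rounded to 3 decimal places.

1.092

t = r·√(n−2) / √(1−r²) with r = 0.243, n = 21
  = 0.243·√19 / √(1 − 0.059049)
  = 0.243·4.358899 / 0.970026
  = 1.059212 / 0.970026 = 1.092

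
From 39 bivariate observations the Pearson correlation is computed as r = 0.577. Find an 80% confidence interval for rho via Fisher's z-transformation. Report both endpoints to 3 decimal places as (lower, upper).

z_r = atanh(0.577) = 0.657954;  SE = 1/√(n−3) = 1/√36 = 0.166667
z-limits: 0.657954 ± 1.282·0.166667 = 0.657954 ± 0.213667 = [0.444287, 0.871621]
ρ-limits: (tanh 0.444287, tanh 0.871621) = (0.417, 0.702)

(0.417, 0.702)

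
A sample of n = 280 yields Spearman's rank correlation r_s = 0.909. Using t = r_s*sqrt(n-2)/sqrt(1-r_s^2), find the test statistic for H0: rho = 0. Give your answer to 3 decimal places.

t = r_s·√(n−2) / √(1−r_s²) with r_s = 0.909, n = 280
  = 0.909·√278 / √(1 − 0.826281)
  = 0.909·16.673332 / 0.416796
  = 15.156059 / 0.416796 = 36.363

36.363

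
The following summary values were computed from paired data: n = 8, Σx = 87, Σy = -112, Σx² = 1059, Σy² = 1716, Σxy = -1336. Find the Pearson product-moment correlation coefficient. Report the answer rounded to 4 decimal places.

-0.9130

S_xy = nΣxy − ΣxΣy = 8·(-1336) − 87·(-112) = -10688 − (-9744) = -944
S_xx = nΣx² − (Σx)² = 8·1059 − 87² = 8472 − 7569 = 903
S_yy = nΣy² − (Σy)² = 8·1716 − (-112)² = 13728 − 12544 = 1184
r = S_xy / √(S_xx·S_yy) = -944 / √(903·1184) = -944 / √1069152 = -944 / 1033.9981 = -0.9130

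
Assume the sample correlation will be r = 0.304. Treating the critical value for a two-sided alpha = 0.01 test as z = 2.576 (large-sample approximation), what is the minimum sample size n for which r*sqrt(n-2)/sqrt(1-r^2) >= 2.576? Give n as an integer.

68

r√(n−2)/√(1−r²) ≥ 2.576  ⇔  n−2 ≥ (2.576)²·(1−r²)/r²
(1−r²)/r² = (1−0.092416)/0.092416 = 9.8206
n ≥ 2 + 6.635776·9.8206 = 2 + 65.1673 = 67.1673
⌈67.1673⌉ = 68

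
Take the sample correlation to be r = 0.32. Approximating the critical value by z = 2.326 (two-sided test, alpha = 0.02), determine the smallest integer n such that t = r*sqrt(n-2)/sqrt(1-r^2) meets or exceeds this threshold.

50

Need r·√(n−2)/√(1−r²) ≥ 2.326
√(n−2) ≥ 2.326·√(1−0.1024) / 0.32 = 2.326·0.947418 / 0.32 = 6.8865
n−2 ≥ 47.4239  ⇒  n ≥ 49.4239
Smallest integer n = 50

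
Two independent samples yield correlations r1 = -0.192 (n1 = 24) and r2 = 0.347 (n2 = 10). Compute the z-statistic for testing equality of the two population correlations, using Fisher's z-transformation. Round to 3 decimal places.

Fisher z-transforms: z1 = atanh(-0.192) = -0.194413, z2 = atanh(0.347) = 0.362029; difference d = -0.556442
Var(d) = 1/21 + 1/7 = 0.0476190 + 0.1428571 = 0.1904761
z = d/√Var(d) = -0.556442 / √0.1904761 = -0.556442 / 0.436436 = -1.275

-1.275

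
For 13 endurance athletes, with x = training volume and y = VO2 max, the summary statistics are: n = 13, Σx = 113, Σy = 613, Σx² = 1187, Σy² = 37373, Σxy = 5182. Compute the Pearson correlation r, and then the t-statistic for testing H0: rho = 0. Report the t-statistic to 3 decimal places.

S_xy = nΣxy − ΣxΣy = 13·5182 − 113·613 = 67366 − 69269 = -1903
S_xx = nΣx² − (Σx)² = 13·1187 − 113² = 15431 − 12769 = 2662
S_yy = nΣy² − (Σy)² = 13·37373 − 613² = 485849 − 375769 = 110080
r = S_xy / √(S_xx·S_yy) = -1903 / √(2662·110080) = -1903 / √293032960 = -1903 / 17118.2055 = -0.1112
t = r·√(n−2)/√(1−r²) = -0.1112·√11 / √(1−0.012365) = -0.368809 / 0.993798 = -0.371

-0.371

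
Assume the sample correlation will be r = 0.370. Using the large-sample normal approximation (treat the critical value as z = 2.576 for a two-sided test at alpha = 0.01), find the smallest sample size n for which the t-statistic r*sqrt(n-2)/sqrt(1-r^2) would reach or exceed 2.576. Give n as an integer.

44

Need r·√(n−2)/√(1−r²) ≥ 2.576
√(n−2) ≥ 2.576·√(1−0.136900) / 0.370 = 2.576·0.929032 / 0.370 = 6.4681
n−2 ≥ 41.8363  ⇒  n ≥ 43.8363
Smallest integer n = 44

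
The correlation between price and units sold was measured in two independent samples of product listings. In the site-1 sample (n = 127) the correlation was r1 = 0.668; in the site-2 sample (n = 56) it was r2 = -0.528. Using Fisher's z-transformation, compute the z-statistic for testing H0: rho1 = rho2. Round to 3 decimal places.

Fisher z-transforms: z1 = atanh(0.668) = 0.807123, z2 = atanh(-0.528) = -0.587368; difference d = 1.394491
Var(d) = 1/124 + 1/53 = 0.0080645 + 0.0188679 = 0.0269324
z = d/√Var(d) = 1.394491 / √0.0269324 = 1.394491 / 0.164111 = 8.497

8.497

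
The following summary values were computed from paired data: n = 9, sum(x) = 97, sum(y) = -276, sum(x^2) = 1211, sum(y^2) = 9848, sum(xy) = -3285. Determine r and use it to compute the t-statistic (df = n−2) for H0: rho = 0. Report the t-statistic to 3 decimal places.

-2.253

Numerator: nΣxy − (Σx)(Σy) = 9·(-3285) − (97)(-276) = -2793
Denominator: √[(nΣx²−(Σx)²)(nΣy²−(Σy)²)]
  nΣx²−(Σx)² = 9·1211 − 9409 = 1490;  nΣy²−(Σy)² = 9·9848 − 76176 = 12456
  √(1490·12456) = √18559440 = 4308.0669
r = -2793 / 4308.0669 = -0.6483
t = r·√(n−2)/√(1−r²) = -0.6483·√7 / √(1−0.420293) = -1.715241 / 0.761385 = -2.253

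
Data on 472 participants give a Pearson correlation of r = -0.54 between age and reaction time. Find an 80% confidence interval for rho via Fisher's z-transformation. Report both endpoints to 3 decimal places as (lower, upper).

(-0.581, -0.497)

z_r = atanh(-0.54) = -0.604156;  SE = 1/√(n−3) = 1/√469 = 0.046176
z-limits: -0.604156 ± 1.282·0.046176 = -0.604156 ± 0.059198 = [-0.663354, -0.544958]
ρ-limits: (tanh -0.663354, tanh -0.544958) = (-0.581, -0.497)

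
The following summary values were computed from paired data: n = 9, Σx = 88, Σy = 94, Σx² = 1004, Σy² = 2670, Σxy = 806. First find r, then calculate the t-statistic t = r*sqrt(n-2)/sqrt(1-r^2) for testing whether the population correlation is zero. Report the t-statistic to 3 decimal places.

-0.625

S_xy = nΣxy − ΣxΣy = 9·806 − 88·94 = 7254 − 8272 = -1018
S_xx = nΣx² − (Σx)² = 9·1004 − 88² = 9036 − 7744 = 1292
S_yy = nΣy² − (Σy)² = 9·2670 − 94² = 24030 − 8836 = 15194
r = S_xy / √(S_xx·S_yy) = -1018 / √(1292·15194) = -1018 / √19630648 = -1018 / 4430.6487 = -0.2298
t = r·√(n−2)/√(1−r²) = -0.2298·√7 / √(1−0.052808) = -0.607994 / 0.973238 = -0.625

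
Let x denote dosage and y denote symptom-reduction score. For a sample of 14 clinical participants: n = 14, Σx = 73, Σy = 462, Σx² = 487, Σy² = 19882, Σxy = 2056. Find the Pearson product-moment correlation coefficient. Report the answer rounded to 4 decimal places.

Numerator: nΣxy − (Σx)(Σy) = 14·2056 − (73)(462) = -4942
Denominator: √[(nΣx²−(Σx)²)(nΣy²−(Σy)²)]
  nΣx²−(Σx)² = 14·487 − 5329 = 1489;  nΣy²−(Σy)² = 14·19882 − 213444 = 64904
  √(1489·64904) = √96642056 = 9830.6692
r = -4942 / 9830.6692 = -0.5027

-0.5027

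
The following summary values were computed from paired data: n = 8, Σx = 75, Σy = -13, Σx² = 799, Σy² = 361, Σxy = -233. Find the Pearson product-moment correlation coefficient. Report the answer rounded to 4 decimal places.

-0.6156

Numerator: nΣxy − (Σx)(Σy) = 8·(-233) − (75)(-13) = -889
Denominator: √[(nΣx²−(Σx)²)(nΣy²−(Σy)²)]
  nΣx²−(Σx)² = 8·799 − 5625 = 767;  nΣy²−(Σy)² = 8·361 − 169 = 2719
  √(767·2719) = √2085473 = 1444.1167
r = -889 / 1444.1167 = -0.6156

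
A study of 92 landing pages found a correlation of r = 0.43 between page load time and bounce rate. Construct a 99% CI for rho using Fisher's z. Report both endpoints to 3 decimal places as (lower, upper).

(0.185, 0.625)

Fisher z: z_r = atanh(r) = ½·ln((1+0.43)/(1−0.43)) = 0.459897
SE(z) = 1/√(n−3) = 1/√89 = 0.106000
99% ⇒ z* = 2.576; margin = 2.576·0.106000 = 0.273056
CI on z-scale: (0.186841, 0.732953)
Back-transform: tanh(0.186841) = 0.184697, tanh(0.732953) = 0.624869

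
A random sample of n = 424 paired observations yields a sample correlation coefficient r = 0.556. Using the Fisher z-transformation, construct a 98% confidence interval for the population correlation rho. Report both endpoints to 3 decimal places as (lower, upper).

Fisher z: z_r = atanh(r) = ½·ln((1+0.556)/(1−0.556)) = 0.627025
SE(z) = 1/√(n−3) = 1/√421 = 0.048737
98% ⇒ z* = 2.326; margin = 2.326·0.048737 = 0.113362
CI on z-scale: (0.513663, 0.740387)
Back-transform: tanh(0.513663) = 0.472794, tanh(0.740387) = 0.629379

(0.473, 0.629)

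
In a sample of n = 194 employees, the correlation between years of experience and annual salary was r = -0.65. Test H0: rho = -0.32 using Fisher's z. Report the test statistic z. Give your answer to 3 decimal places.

z_r = atanh(-0.65) = -0.775299,  z_0 = atanh(-0.32) = -0.331647
SE = 1/√(n−3) = 1/√191 = 0.072357
z = (z_r − z_0)/SE = (-0.775299 − (-0.331647)) / 0.072357 = -0.443652 / 0.072357 = -6.131

-6.131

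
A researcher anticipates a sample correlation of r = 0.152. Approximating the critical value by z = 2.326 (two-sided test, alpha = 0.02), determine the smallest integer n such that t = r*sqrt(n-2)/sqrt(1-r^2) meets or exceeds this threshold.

231

r√(n−2)/√(1−r²) ≥ 2.326  ⇔  n−2 ≥ (2.326)²·(1−r²)/r²
(1−r²)/r² = (1−0.023104)/0.023104 = 42.2825
n ≥ 2 + 5.410276·42.2825 = 2 + 228.7600 = 230.7600
⌈230.7600⌉ = 231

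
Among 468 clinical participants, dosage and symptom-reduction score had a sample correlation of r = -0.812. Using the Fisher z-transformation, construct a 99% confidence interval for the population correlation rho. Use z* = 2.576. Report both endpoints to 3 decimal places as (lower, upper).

Fisher z: z_r = atanh(r) = ½·ln((1+(-0.812))/(1−(-0.812))) = -1.132872
SE(z) = 1/√(n−3) = 1/√465 = 0.046374
99% ⇒ z* = 2.576; margin = 2.576·0.046374 = 0.119459
CI on z-scale: (-1.252331, -1.013413)
Back-transform: tanh(-1.252331) = -0.848936, tanh(-1.013413) = -0.767170

(-0.849, -0.767)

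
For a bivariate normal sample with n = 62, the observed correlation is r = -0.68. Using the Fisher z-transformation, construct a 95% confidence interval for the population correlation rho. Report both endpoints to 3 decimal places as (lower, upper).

(-0.795, -0.518)

Fisher z: z_r = atanh(r) = ½·ln((1+(-0.68))/(1−(-0.68))) = -0.829114
SE(z) = 1/√(n−3) = 1/√59 = 0.130189
95% ⇒ z* = 1.960; margin = 1.960·0.130189 = 0.255170
CI on z-scale: (-1.084284, -0.573944)
Back-transform: tanh(-1.084284) = -0.794782, tanh(-0.573944) = -0.518250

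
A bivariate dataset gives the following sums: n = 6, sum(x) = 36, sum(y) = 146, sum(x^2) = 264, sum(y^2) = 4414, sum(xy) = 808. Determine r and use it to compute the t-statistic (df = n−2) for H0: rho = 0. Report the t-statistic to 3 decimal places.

-0.710

S_xy = nΣxy − ΣxΣy = 6·808 − 36·146 = 4848 − 5256 = -408
S_xx = nΣx² − (Σx)² = 6·264 − 36² = 1584 − 1296 = 288
S_yy = nΣy² − (Σy)² = 6·4414 − 146² = 26484 − 21316 = 5168
r = S_xy / √(S_xx·S_yy) = -408 / √(288·5168) = -408 / √1488384 = -408 / 1219.9934 = -0.3344
t = r·√(n−2)/√(1−r²) = -0.3344·√4 / √(1−0.111823) = -0.668800 / 0.942431 = -0.710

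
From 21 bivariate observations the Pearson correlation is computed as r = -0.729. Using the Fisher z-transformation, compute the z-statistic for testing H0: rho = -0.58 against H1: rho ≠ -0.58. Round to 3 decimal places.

-1.121

z_r = atanh(-0.729) = -0.926590,  z_0 = atanh(-0.58) = -0.662463
SE = 1/√(n−3) = 1/√18 = 0.235702
z = (z_r − z_0)/SE = (-0.926590 − (-0.662463)) / 0.235702 = -0.264127 / 0.235702 = -1.121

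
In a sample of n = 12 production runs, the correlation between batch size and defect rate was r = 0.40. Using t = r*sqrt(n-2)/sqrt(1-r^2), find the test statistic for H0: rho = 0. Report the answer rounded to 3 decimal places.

1.380

t = r·√(n−2) / √(1−r²) with r = 0.40, n = 12
  = 0.40·√10 / √(1 − 0.1600)
  = 0.40·3.162278 / 0.916515
  = 1.264911 / 0.916515 = 1.380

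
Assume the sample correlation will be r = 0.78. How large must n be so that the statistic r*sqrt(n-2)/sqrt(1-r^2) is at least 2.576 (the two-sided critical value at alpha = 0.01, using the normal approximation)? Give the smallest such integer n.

7

r√(n−2)/√(1−r²) ≥ 2.576  ⇔  n−2 ≥ (2.576)²·(1−r²)/r²
(1−r²)/r² = (1−0.6084)/0.6084 = 0.6437
n ≥ 2 + 6.635776·0.6437 = 2 + 4.2714 = 6.2714
⌈6.2714⌉ = 7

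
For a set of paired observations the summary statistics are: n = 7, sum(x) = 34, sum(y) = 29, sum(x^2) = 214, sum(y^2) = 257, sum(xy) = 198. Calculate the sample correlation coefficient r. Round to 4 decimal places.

S_xy = nΣxy − ΣxΣy = 7·198 − 34·29 = 1386 − 986 = 400
S_xx = nΣx² − (Σx)² = 7·214 − 34² = 1498 − 1156 = 342
S_yy = nΣy² − (Σy)² = 7·257 − 29² = 1799 − 841 = 958
r = S_xy / √(S_xx·S_yy) = 400 / √(342·958) = 400 / √327636 = 400 / 572.3950 = 0.6988

0.6988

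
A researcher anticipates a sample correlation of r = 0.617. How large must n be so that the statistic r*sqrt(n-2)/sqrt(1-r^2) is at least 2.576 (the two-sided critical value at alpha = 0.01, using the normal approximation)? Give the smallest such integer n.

Need r·√(n−2)/√(1−r²) ≥ 2.576
√(n−2) ≥ 2.576·√(1−0.380689) / 0.617 = 2.576·0.786963 / 0.617 = 3.2856
n−2 ≥ 10.7952  ⇒  n ≥ 12.7952
Smallest integer n = 13

13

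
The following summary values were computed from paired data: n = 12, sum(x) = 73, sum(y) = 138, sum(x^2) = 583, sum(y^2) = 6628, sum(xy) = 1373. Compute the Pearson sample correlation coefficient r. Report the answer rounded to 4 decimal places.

Numerator: nΣxy − (Σx)(Σy) = 12·1373 − (73)(138) = 6402
Denominator: √[(nΣx²−(Σx)²)(nΣy²−(Σy)²)]
  nΣx²−(Σx)² = 12·583 − 5329 = 1667;  nΣy²−(Σy)² = 12·6628 − 19044 = 60492
  √(1667·60492) = √100840164 = 10041.9203
r = 6402 / 10041.9203 = 0.6375

0.6375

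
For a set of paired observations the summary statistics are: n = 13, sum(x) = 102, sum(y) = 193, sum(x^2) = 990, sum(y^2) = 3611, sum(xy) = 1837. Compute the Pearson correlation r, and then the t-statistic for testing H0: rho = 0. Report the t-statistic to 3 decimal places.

S_xy = nΣxy − ΣxΣy = 13·1837 − 102·193 = 23881 − 19686 = 4195
S_xx = nΣx² − (Σx)² = 13·990 − 102² = 12870 − 10404 = 2466
S_yy = nΣy² − (Σy)² = 13·3611 − 193² = 46943 − 37249 = 9694
r = S_xy / √(S_xx·S_yy) = 4195 / √(2466·9694) = 4195 / √23905404 = 4195 / 4889.3153 = 0.8580
t = r·√(n−2)/√(1−r²) = 0.8580·√11 / √(1−0.736164) = 2.845664 / 0.513650 = 5.540

5.540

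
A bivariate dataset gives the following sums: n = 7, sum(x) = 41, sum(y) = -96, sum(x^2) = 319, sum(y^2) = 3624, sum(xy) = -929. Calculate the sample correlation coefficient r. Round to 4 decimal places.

-0.8597

Numerator: nΣxy − (Σx)(Σy) = 7·(-929) − (41)(-96) = -2567
Denominator: √[(nΣx²−(Σx)²)(nΣy²−(Σy)²)]
  nΣx²−(Σx)² = 7·319 − 1681 = 552;  nΣy²−(Σy)² = 7·3624 − 9216 = 16152
  √(552·16152) = √8915904 = 2985.9511
r = -2567 / 2985.9511 = -0.8597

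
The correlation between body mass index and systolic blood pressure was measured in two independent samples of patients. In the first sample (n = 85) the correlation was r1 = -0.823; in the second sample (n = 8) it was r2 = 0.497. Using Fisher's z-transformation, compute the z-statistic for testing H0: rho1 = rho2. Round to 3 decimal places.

-3.715

Fisher z-transforms: z1 = atanh(-0.823) = -1.166045, z2 = atanh(0.497) = 0.545314; difference d = -1.711359
Var(d) = 1/82 + 1/5 = 0.0121951 + 0.2000000 = 0.2121951
z = d/√Var(d) = -1.711359 / √0.2121951 = -1.711359 / 0.460646 = -3.715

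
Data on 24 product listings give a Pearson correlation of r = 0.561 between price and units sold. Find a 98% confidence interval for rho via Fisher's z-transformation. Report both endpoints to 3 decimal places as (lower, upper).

(0.126, 0.815)

z_r = atanh(0.561) = 0.634291;  SE = 1/√(n−3) = 1/√21 = 0.218218
z-limits: 0.634291 ± 2.326·0.218218 = 0.634291 ± 0.507575 = [0.126716, 1.141866]
ρ-limits: (tanh 0.126716, tanh 1.141866) = (0.126, 0.815)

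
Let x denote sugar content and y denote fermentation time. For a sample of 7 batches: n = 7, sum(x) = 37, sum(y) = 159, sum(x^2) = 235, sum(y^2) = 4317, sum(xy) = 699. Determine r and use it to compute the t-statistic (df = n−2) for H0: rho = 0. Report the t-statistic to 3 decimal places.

-3.578

Numerator: nΣxy − (Σx)(Σy) = 7·699 − (37)(159) = -990
Denominator: √[(nΣx²−(Σx)²)(nΣy²−(Σy)²)]
  nΣx²−(Σx)² = 7·235 − 1369 = 276;  nΣy²−(Σy)² = 7·4317 − 25281 = 4938
  √(276·4938) = √1362888 = 1167.4279
r = -990 / 1167.4279 = -0.8480
t = r·√(n−2)/√(1−r²) = -0.8480·√5 / √(1−0.719104) = -1.896186 / 0.529996 = -3.578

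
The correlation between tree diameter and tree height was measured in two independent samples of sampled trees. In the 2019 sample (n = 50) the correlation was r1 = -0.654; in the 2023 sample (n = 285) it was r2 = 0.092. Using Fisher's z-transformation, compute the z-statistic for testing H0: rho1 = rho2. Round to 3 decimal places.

-5.551

Fisher z-transforms: z1 = atanh(-0.654) = -0.782257, z2 = atanh(0.092) = 0.092261; difference d = -0.874518
Var(d) = 1/47 + 1/282 = 0.0212766 + 0.0035461 = 0.0248227
z = d/√Var(d) = -0.874518 / √0.0248227 = -0.874518 / 0.157552 = -5.551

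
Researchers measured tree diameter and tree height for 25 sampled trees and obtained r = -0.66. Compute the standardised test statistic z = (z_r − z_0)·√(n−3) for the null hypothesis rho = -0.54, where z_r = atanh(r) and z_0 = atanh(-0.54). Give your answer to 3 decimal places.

z_r = atanh(-0.66) = -0.792814,  z_0 = atanh(-0.54) = -0.604156
SE = 1/√(n−3) = 1/√22 = 0.213201
z = (z_r − z_0)/SE = (-0.792814 − (-0.604156)) / 0.213201 = -0.188658 / 0.213201 = -0.885

-0.885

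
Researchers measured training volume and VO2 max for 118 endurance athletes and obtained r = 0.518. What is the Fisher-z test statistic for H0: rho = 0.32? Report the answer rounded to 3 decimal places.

2.595

Fisher z: atanh(0.518) = 0.573602, atanh(0.32) = 0.331647
z = (z_r − z_0)·√(n−3) = (0.573602 − 0.331647)·√115 = 0.241955 · 10.723805 = 2.595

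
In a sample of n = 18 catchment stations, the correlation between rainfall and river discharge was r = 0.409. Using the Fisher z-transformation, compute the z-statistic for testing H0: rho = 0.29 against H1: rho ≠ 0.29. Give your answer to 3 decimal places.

0.526

Fisher z: atanh(0.409) = 0.434410, atanh(0.29) = 0.298566
z = (z_r − z_0)·√(n−3) = (0.434410 − 0.298566)·√15 = 0.135844 · 3.872983 = 0.526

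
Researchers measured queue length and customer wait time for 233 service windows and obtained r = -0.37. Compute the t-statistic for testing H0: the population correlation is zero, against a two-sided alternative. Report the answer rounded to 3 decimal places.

t = r·√(n−2) / √(1−r²) with r = -0.37, n = 233
  = -0.37·√231 / √(1 − 0.1369)
  = -0.37·15.198684 / 0.929032
  = -5.623513 / 0.929032 = -6.053

-6.053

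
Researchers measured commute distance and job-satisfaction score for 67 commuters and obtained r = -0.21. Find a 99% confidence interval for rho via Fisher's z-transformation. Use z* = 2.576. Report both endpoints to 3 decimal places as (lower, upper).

(-0.489, 0.108)

Fisher z: z_r = atanh(r) = ½·ln((1+(-0.21))/(1−(-0.21))) = -0.213171
SE(z) = 1/√(n−3) = 1/√64 = 0.125000
99% ⇒ z* = 2.576; margin = 2.576·0.125000 = 0.322000
CI on z-scale: (-0.535171, 0.108829)
Back-transform: tanh(-0.535171) = -0.489324, tanh(0.108829) = 0.108401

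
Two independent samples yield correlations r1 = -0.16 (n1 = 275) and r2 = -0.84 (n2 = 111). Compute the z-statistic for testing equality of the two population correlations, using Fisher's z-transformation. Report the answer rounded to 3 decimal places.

9.318

z1 = atanh(-0.16) = -0.161387,  z2 = atanh(-0.84) = -1.221174
SE = √(1/(n1−3) + 1/(n2−3)) = √(1/272 + 1/108) = √(0.0036765 + 0.0092593) = √0.0129358 = 0.113736
z = (z1 − z2)/SE = (-0.161387 − (-1.221174)) / 0.113736 = 1.059787 / 0.113736 = 9.318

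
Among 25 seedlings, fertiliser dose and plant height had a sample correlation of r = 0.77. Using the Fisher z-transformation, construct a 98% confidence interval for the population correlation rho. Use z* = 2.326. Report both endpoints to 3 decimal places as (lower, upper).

Fisher z: z_r = atanh(r) = ½·ln((1+0.77)/(1−0.77)) = 1.020328
SE(z) = 1/√(n−3) = 1/√22 = 0.213201
98% ⇒ z* = 2.326; margin = 2.326·0.213201 = 0.495906
CI on z-scale: (0.524422, 1.516234)
Back-transform: tanh(0.524422) = 0.481106, tanh(1.516234) = 0.908039

(0.481, 0.908)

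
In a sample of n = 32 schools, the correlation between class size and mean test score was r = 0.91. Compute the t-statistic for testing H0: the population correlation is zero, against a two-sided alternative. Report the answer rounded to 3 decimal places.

1 − r² = 1 − 0.8281 = 0.1719;  √(1−r²) = 0.414608
√(n−2) = √30 = 5.477226
t = r·√(n−2)/√(1−r²) = 0.91 · 5.477226 / 0.414608 = 12.022

12.022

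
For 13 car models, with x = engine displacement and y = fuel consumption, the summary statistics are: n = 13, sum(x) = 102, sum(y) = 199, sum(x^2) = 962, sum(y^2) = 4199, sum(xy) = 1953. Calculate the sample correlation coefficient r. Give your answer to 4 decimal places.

S_xy = nΣxy − ΣxΣy = 13·1953 − 102·199 = 25389 − 20298 = 5091
S_xx = nΣx² − (Σx)² = 13·962 − 102² = 12506 − 10404 = 2102
S_yy = nΣy² − (Σy)² = 13·4199 − 199² = 54587 − 39601 = 14986
r = S_xy / √(S_xx·S_yy) = 5091 / √(2102·14986) = 5091 / √31500572 = 5091 / 5612.5370 = 0.9071

0.9071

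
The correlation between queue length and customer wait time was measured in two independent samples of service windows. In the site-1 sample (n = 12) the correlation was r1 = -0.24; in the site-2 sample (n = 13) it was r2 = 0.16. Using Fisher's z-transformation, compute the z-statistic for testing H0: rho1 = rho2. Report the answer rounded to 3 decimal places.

Fisher z-transforms: z1 = atanh(-0.24) = -0.244774, z2 = atanh(0.16) = 0.161387; difference d = -0.406161
Var(d) = 1/9 + 1/10 = 0.1111111 + 0.1000000 = 0.2111111
z = d/√Var(d) = -0.406161 / √0.2111111 = -0.406161 / 0.459468 = -0.884

-0.884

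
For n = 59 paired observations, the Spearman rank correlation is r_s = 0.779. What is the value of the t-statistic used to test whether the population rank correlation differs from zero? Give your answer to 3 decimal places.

1 − r_s² = 1 − 0.606841 = 0.393159;  √(1−r_s²) = 0.627024
√(n−2) = √57 = 7.549834
t = r_s·√(n−2)/√(1−r_s²) = 0.779 · 7.549834 / 0.627024 = 9.380

9.380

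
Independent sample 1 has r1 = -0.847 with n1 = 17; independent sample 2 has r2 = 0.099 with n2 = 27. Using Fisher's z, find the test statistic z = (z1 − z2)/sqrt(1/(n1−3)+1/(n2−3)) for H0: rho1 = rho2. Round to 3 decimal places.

-3.999

Fisher z-transforms: z1 = atanh(-0.847) = -1.245440, z2 = atanh(0.099) = 0.099325; difference d = -1.344765
Var(d) = 1/14 + 1/24 = 0.0714286 + 0.0416667 = 0.1130953
z = d/√Var(d) = -1.344765 / √0.1130953 = -1.344765 / 0.336296 = -3.999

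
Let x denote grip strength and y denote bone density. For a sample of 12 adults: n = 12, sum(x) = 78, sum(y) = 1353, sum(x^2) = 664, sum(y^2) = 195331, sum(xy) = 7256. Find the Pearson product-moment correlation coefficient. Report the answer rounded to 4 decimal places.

-0.5936

Numerator: nΣxy − (Σx)(Σy) = 12·7256 − (78)(1353) = -18462
Denominator: √[(nΣx²−(Σx)²)(nΣy²−(Σy)²)]
  nΣx²−(Σx)² = 12·664 − 6084 = 1884;  nΣy²−(Σy)² = 12·195331 − 1830609 = 513363
  √(1884·513363) = √967175892 = 31099.4516
r = -18462 / 31099.4516 = -0.5936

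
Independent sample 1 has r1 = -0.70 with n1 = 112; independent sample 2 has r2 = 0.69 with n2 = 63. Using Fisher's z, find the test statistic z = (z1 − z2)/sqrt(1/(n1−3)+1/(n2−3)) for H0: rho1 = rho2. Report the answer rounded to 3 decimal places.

-10.670

Fisher z-transforms: z1 = atanh(-0.70) = -0.867301, z2 = atanh(0.69) = 0.847956; difference d = -1.715257
Var(d) = 1/109 + 1/60 = 0.0091743 + 0.0166667 = 0.0258410
z = d/√Var(d) = -1.715257 / √0.0258410 = -1.715257 / 0.160751 = -10.670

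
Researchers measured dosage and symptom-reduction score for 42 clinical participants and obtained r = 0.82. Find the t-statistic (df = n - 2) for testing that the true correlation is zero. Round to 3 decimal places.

1 − r² = 1 − 0.6724 = 0.3276;  √(1−r²) = 0.572364
√(n−2) = √40 = 6.324555
t = r·√(n−2)/√(1−r²) = 0.82 · 6.324555 / 0.572364 = 9.061

9.061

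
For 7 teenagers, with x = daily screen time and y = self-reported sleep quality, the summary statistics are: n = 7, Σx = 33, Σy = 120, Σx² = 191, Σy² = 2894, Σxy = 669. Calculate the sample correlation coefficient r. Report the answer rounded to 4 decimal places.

Numerator: nΣxy − (Σx)(Σy) = 7·669 − (33)(120) = 723
Denominator: √[(nΣx²−(Σx)²)(nΣy²−(Σy)²)]
  nΣx²−(Σx)² = 7·191 − 1089 = 248;  nΣy²−(Σy)² = 7·2894 − 14400 = 5858
  √(248·5858) = √1452784 = 1205.3149
r = 723 / 1205.3149 = 0.5998

0.5998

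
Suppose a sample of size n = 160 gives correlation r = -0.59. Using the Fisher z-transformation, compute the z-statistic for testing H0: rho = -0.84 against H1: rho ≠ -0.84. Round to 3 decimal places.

Fisher z: atanh(-0.59) = -0.677666, atanh(-0.84) = -1.221174
z = (z_r − z_0)·√(n−3) = (-0.677666 − (-1.221174))·√157 = 0.543508 · 12.529964 = 6.810

6.810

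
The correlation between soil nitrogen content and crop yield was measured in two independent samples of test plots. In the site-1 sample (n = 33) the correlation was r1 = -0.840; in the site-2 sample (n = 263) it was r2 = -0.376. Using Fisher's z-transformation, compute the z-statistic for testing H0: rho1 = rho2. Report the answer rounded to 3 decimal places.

-4.283

z1 = atanh(-0.840) = -1.221174,  z2 = atanh(-0.376) = -0.395393
SE = √(1/(n1−3) + 1/(n2−3)) = √(1/30 + 1/260) = √(0.0333333 + 0.0038462) = √0.0371795 = 0.192820
z = (z1 − z2)/SE = (-1.221174 − (-0.395393)) / 0.192820 = -0.825781 / 0.192820 = -4.283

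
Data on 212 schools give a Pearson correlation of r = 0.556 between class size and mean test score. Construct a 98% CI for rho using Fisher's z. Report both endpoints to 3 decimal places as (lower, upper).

Fisher z: z_r = atanh(r) = ½·ln((1+0.556)/(1−0.556)) = 0.627025
SE(z) = 1/√(n−3) = 1/√209 = 0.069171
98% ⇒ z* = 2.326; margin = 2.326·0.069171 = 0.160892
CI on z-scale: (0.466133, 0.787917)
Back-transform: tanh(0.466133) = 0.435070, tanh(0.787917) = 0.657227

(0.435, 0.657)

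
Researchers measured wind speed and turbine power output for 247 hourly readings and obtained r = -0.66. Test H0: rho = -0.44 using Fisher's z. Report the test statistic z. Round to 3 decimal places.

-5.008

Fisher z: atanh(-0.66) = -0.792814, atanh(-0.44) = -0.472231
z = (z_r − z_0)·√(n−3) = (-0.792814 − (-0.472231))·√244 = -0.320583 · 15.620499 = -5.008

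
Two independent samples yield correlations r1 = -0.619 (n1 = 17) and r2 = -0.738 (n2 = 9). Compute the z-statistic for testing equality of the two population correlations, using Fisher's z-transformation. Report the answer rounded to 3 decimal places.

0.456

z1 = atanh(-0.619) = -0.723382,  z2 = atanh(-0.738) = -0.946073
SE = √(1/(n1−3) + 1/(n2−3)) = √(1/14 + 1/6) = √(0.0714286 + 0.1666667) = √0.2380953 = 0.487950
z = (z1 − z2)/SE = (-0.723382 − (-0.946073)) / 0.487950 = 0.222691 / 0.487950 = 0.456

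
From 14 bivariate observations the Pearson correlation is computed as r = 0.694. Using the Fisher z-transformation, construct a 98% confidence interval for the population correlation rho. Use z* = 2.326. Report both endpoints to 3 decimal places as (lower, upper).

Fisher z: z_r = atanh(r) = ½·ln((1+0.694)/(1−0.694)) = 0.855631
SE(z) = 1/√(n−3) = 1/√11 = 0.301511
98% ⇒ z* = 2.326; margin = 2.326·0.301511 = 0.701315
CI on z-scale: (0.154316, 1.556946)
Back-transform: tanh(0.154316) = 0.153103, tanh(1.556946) = 0.914924

(0.153, 0.915)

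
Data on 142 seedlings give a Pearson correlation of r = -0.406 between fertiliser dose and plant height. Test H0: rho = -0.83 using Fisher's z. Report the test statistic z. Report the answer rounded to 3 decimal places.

Fisher z: atanh(-0.406) = -0.430812, atanh(-0.83) = -1.188136
z = (z_r − z_0)·√(n−3) = (-0.430812 − (-1.188136))·√139 = 0.757324 · 11.789826 = 8.929

8.929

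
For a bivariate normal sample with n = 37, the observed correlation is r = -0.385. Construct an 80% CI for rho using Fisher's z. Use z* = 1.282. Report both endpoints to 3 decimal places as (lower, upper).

z_r = atanh(-0.385) = -0.405917;  SE = 1/√(n−3) = 1/√34 = 0.171499
z-limits: -0.405917 ± 1.282·0.171499 = -0.405917 ± 0.219862 = [-0.625779, -0.186055]
ρ-limits: (tanh -0.625779, tanh -0.186055) = (-0.555, -0.184)

(-0.555, -0.184)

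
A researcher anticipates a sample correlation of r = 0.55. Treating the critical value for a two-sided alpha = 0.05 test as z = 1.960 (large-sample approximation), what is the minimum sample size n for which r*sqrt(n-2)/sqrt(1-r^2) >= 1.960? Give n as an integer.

Need r·√(n−2)/√(1−r²) ≥ 1.960
√(n−2) ≥ 1.960·√(1−0.3025) / 0.55 = 1.960·0.835165 / 0.55 = 2.9762
n−2 ≥ 8.8578  ⇒  n ≥ 10.8578
Smallest integer n = 11

11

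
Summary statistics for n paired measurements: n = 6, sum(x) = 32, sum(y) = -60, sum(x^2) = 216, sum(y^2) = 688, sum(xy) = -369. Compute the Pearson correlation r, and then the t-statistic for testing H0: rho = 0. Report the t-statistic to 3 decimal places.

S_xy = nΣxy − ΣxΣy = 6·(-369) − 32·(-60) = -2214 − (-1920) = -294
S_xx = nΣx² − (Σx)² = 6·216 − 32² = 1296 − 1024 = 272
S_yy = nΣy² − (Σy)² = 6·688 − (-60)² = 4128 − 3600 = 528
r = S_xy / √(S_xx·S_yy) = -294 / √(272·528) = -294 / √143616 = -294 / 378.9670 = -0.7758
t = r·√(n−2)/√(1−r²) = -0.7758·√4 / √(1−0.601866) = -1.551600 / 0.630979 = -2.459

-2.459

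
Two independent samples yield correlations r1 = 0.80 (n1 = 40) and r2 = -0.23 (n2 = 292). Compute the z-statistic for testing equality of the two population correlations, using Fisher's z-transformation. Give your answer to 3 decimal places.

Fisher z-transforms: z1 = atanh(0.80) = 1.098612, z2 = atanh(-0.23) = -0.234189; difference d = 1.332801
Var(d) = 1/37 + 1/289 = 0.0270270 + 0.0034602 = 0.0304872
z = d/√Var(d) = 1.332801 / √0.0304872 = 1.332801 / 0.174606 = 7.633

7.633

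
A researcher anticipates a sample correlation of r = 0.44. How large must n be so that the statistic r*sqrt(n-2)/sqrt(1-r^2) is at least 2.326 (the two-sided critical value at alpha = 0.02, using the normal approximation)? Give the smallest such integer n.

Need r·√(n−2)/√(1−r²) ≥ 2.326
√(n−2) ≥ 2.326·√(1−0.1936) / 0.44 = 2.326·0.897998 / 0.44 = 4.7471
n−2 ≥ 22.5350  ⇒  n ≥ 24.5350
Smallest integer n = 25

25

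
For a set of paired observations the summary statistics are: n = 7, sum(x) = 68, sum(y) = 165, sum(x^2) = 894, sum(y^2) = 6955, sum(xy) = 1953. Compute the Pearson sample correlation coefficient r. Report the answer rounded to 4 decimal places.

0.4139

Numerator: nΣxy − (Σx)(Σy) = 7·1953 − (68)(165) = 2451
Denominator: √[(nΣx²−(Σx)²)(nΣy²−(Σy)²)]
  nΣx²−(Σx)² = 7·894 − 4624 = 1634;  nΣy²−(Σy)² = 7·6955 − 27225 = 21460
  √(1634·21460) = √35065640 = 5921.6248
r = 2451 / 5921.6248 = 0.4139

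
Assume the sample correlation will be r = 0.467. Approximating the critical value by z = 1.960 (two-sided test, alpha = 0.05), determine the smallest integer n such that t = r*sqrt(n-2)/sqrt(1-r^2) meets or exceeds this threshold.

Need r·√(n−2)/√(1−r²) ≥ 1.960
√(n−2) ≥ 1.960·√(1−0.218089) / 0.467 = 1.960·0.884257 / 0.467 = 3.7112
n−2 ≥ 13.7730  ⇒  n ≥ 15.7730
Smallest integer n = 16

16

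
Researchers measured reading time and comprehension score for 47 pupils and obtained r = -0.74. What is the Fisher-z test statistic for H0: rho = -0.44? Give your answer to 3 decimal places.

z_r = atanh(-0.74) = -0.950479,  z_0 = atanh(-0.44) = -0.472231
SE = 1/√(n−3) = 1/√44 = 0.150756
z = (z_r − z_0)/SE = (-0.950479 − (-0.472231)) / 0.150756 = -0.478248 / 0.150756 = -3.172

-3.172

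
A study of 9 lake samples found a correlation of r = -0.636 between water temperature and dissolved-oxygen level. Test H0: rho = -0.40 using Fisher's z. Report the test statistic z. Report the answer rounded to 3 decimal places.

Fisher z: atanh(-0.636) = -0.751428, atanh(-0.40) = -0.423649
z = (z_r − z_0)·√(n−3) = (-0.751428 − (-0.423649))·√6 = -0.327779 · 2.449490 = -0.803

-0.803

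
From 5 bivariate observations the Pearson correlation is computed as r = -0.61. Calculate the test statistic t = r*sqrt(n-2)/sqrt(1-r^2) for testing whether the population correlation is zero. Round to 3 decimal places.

1 − r² = 1 − 0.3721 = 0.6279;  √(1−r²) = 0.792401
√(n−2) = √3 = 1.732051
t = r·√(n−2)/√(1−r²) = -0.61 · 1.732051 / 0.792401 = -1.333

-1.333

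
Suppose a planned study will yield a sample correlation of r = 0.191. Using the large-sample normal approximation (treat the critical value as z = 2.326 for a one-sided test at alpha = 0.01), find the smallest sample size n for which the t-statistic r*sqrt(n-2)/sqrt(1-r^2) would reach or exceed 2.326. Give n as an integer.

Need r·√(n−2)/√(1−r²) ≥ 2.326
√(n−2) ≥ 2.326·√(1−0.036481) / 0.191 = 2.326·0.981590 / 0.191 = 11.9538
n−2 ≥ 142.8933  ⇒  n ≥ 144.8933
Smallest integer n = 145

145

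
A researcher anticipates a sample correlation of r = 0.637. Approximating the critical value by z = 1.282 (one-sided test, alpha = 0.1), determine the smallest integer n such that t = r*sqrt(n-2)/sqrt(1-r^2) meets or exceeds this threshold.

5

Need r·√(n−2)/√(1−r²) ≥ 1.282
√(n−2) ≥ 1.282·√(1−0.405769) / 0.637 = 1.282·0.770864 / 0.637 = 1.5514
n−2 ≥ 2.4068  ⇒  n ≥ 4.4068
Smallest integer n = 5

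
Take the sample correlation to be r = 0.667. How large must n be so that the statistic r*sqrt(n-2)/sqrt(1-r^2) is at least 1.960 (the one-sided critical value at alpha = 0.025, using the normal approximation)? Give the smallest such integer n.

7

r√(n−2)/√(1−r²) ≥ 1.960  ⇔  n−2 ≥ (1.960)²·(1−r²)/r²
(1−r²)/r² = (1−0.444889)/0.444889 = 1.2478
n ≥ 2 + 3.8416·1.2478 = 2 + 4.7935 = 6.7935
⌈6.7935⌉ = 7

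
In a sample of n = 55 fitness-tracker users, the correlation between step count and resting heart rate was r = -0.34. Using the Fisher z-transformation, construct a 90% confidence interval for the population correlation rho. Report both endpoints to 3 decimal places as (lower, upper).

(-0.524, -0.125)

z_r = atanh(-0.34) = -0.354093;  SE = 1/√(n−3) = 1/√52 = 0.138675
z-limits: -0.354093 ± 1.645·0.138675 = -0.354093 ± 0.228120 = [-0.582213, -0.125973]
ρ-limits: (tanh -0.582213, tanh -0.125973) = (-0.524, -0.125)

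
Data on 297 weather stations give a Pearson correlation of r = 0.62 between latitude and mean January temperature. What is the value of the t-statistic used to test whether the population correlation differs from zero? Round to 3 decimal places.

t = r·√(n−2) / √(1−r²) with r = 0.62, n = 297
  = 0.62·√295 / √(1 − 0.3844)
  = 0.62·17.175564 / 0.784602
  = 10.648850 / 0.784602 = 13.572

13.572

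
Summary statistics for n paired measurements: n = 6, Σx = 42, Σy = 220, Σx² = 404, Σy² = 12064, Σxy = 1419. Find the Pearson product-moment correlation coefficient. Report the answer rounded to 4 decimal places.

-0.1825

S_xy = nΣxy − ΣxΣy = 6·1419 − 42·220 = 8514 − 9240 = -726
S_xx = nΣx² − (Σx)² = 6·404 − 42² = 2424 − 1764 = 660
S_yy = nΣy² − (Σy)² = 6·12064 − 220² = 72384 − 48400 = 23984
r = S_xy / √(S_xx·S_yy) = -726 / √(660·23984) = -726 / √15829440 = -726 / 3978.6229 = -0.1825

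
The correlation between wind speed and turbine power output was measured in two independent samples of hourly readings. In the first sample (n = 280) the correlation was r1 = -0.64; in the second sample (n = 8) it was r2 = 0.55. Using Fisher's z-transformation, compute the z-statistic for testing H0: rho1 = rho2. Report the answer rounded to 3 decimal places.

-3.051

z1 = atanh(-0.64) = -0.758174,  z2 = atanh(0.55) = 0.618381
SE = √(1/(n1−3) + 1/(n2−3)) = √(1/277 + 1/5) = √(0.0036101 + 0.2000000) = √0.2036101 = 0.451232
z = (z1 − z2)/SE = (-0.758174 − 0.618381) / 0.451232 = -1.376555 / 0.451232 = -3.051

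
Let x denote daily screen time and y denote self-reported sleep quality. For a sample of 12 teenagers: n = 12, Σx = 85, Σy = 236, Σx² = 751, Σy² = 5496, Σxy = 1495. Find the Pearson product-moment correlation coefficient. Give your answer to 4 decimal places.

S_xy = nΣxy − ΣxΣy = 12·1495 − 85·236 = 17940 − 20060 = -2120
S_xx = nΣx² − (Σx)² = 12·751 − 85² = 9012 − 7225 = 1787
S_yy = nΣy² − (Σy)² = 12·5496 − 236² = 65952 − 55696 = 10256
r = S_xy / √(S_xx·S_yy) = -2120 / √(1787·10256) = -2120 / √18327472 = -2120 / 4281.0597 = -0.4952

-0.4952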